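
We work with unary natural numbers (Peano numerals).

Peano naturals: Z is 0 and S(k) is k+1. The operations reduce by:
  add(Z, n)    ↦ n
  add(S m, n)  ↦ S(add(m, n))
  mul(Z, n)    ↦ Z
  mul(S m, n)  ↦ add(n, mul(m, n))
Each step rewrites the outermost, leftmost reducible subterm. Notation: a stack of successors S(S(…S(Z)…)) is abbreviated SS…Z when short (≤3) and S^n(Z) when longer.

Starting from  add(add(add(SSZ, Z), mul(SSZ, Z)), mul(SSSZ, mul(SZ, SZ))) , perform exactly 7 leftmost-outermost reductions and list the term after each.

Answer: after 7 steps: S(S(add(add(Z, mul(SSZ, Z)), mul(SSSZ, mul(SZ, SZ)))))

Reduction:
  start: add(add(add(SSZ, Z), mul(SSZ, Z)), mul(SSSZ, mul(SZ, SZ)))
  [1] add(add(S(add(SZ, Z)), mul(SSZ, Z)), mul(SSSZ, mul(SZ, SZ)))
  [2] add(S(add(add(SZ, Z), mul(SSZ, Z))), mul(SSSZ, mul(SZ, SZ)))
  [3] S(add(add(add(SZ, Z), mul(SSZ, Z)), mul(SSSZ, mul(SZ, SZ))))
  [4] S(add(add(S(add(Z, Z)), mul(SSZ, Z)), mul(SSSZ, mul(SZ, SZ))))
  [5] S(add(S(add(add(Z, Z), mul(SSZ, Z))), mul(SSSZ, mul(SZ, SZ))))
  [6] S(S(add(add(add(Z, Z), mul(SSZ, Z)), mul(SSSZ, mul(SZ, SZ)))))
  [7] S(S(add(add(Z, mul(SSZ, Z)), mul(SSSZ, mul(SZ, SZ)))))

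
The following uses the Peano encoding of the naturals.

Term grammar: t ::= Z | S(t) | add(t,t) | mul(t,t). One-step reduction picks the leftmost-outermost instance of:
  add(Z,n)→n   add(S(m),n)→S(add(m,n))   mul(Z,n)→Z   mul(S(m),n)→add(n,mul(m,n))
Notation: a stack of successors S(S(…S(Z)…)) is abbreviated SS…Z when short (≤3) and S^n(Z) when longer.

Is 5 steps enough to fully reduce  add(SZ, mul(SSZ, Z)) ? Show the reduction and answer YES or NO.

  start: add(SZ, mul(SSZ, Z))
  step 1: S(add(Z, mul(SSZ, Z)))
  step 2: S(mul(SSZ, Z))
  step 3: S(add(Z, mul(SZ, Z)))
  step 4: S(mul(SZ, Z))
  step 5: S(add(Z, mul(Z, Z)))

Answer: NO — after 5 steps the term is S(add(Z, mul(Z, Z))), not yet normal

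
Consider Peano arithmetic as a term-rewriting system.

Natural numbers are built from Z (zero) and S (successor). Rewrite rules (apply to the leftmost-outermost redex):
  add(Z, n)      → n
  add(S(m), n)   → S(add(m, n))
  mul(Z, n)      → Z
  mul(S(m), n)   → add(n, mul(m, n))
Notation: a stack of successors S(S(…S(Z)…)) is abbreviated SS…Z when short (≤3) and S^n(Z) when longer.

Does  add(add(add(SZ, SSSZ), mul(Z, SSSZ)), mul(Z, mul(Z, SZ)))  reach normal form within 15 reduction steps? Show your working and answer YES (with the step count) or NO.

  start: add(add(add(SZ, SSSZ), mul(Z, SSSZ)), mul(Z, mul(Z, SZ)))
  step 1: add(add(S(add(Z, SSSZ)), mul(Z, SSSZ)), mul(Z, mul(Z, SZ)))
  step 2: add(S(add(add(Z, SSSZ), mul(Z, SSSZ))), mul(Z, mul(Z, SZ)))
  step 3: S(add(add(add(Z, SSSZ), mul(Z, SSSZ)), mul(Z, mul(Z, SZ))))
  step 4: S(add(add(SSSZ, mul(Z, SSSZ)), mul(Z, mul(Z, SZ))))
  step 5: S(add(S(add(SSZ, mul(Z, SSSZ))), mul(Z, mul(Z, SZ))))
  step 6: S(S(add(add(SSZ, mul(Z, SSSZ)), mul(Z, mul(Z, SZ)))))
  step 7: S(S(add(S(add(SZ, mul(Z, SSSZ))), mul(Z, mul(Z, SZ)))))
  step 8: S(S(S(add(add(SZ, mul(Z, SSSZ)), mul(Z, mul(Z, SZ))))))
  step 9: S(S(S(add(S(add(Z, mul(Z, SSSZ))), mul(Z, mul(Z, SZ))))))
  step 10: S(S(S(S(add(add(Z, mul(Z, SSSZ)), mul(Z, mul(Z, SZ)))))))
  step 11: S(S(S(S(add(mul(Z, SSSZ), mul(Z, mul(Z, SZ)))))))
  step 12: S(S(S(S(add(Z, mul(Z, mul(Z, SZ)))))))
  step 13: S(S(S(S(mul(Z, mul(Z, SZ))))))
  step 14: S^4(Z)

Answer: YES — reaches normal form S^4(Z) in 14 ≤ 15 steps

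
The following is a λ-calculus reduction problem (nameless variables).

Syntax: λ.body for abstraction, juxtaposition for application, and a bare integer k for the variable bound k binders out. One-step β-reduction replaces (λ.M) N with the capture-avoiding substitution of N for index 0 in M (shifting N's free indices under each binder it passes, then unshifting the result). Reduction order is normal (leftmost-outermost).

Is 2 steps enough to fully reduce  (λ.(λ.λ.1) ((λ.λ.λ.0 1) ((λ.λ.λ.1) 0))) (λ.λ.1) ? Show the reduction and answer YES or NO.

  start: (λ.(λ.λ.1) ((λ.λ.λ.0 1) ((λ.λ.λ.1) 0))) (λ.λ.1)
  step 1: (λ.λ.1) ((λ.λ.λ.0 1) ((λ.λ.λ.1) (λ.λ.1)))
  step 2: λ.(λ.λ.λ.0 1) ((λ.λ.λ.1) (λ.λ.1))

Answer: NO — after 2 steps the term is λ.(λ.λ.λ.0 1) ((λ.λ.λ.1) (λ.λ.1)), not yet normal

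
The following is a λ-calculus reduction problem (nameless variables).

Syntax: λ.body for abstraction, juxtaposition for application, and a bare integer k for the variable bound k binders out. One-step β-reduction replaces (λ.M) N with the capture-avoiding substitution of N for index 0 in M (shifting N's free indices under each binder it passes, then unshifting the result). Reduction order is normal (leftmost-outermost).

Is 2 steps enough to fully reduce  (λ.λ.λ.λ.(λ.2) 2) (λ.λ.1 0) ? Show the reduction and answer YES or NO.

  start: (λ.λ.λ.λ.(λ.2) 2) (λ.λ.1 0)
  [1] λ.λ.λ.(λ.2) 2
  [2] λ.λ.λ.1

Answer: YES — reaches normal form λ.λ.λ.1 in 2 ≤ 2 steps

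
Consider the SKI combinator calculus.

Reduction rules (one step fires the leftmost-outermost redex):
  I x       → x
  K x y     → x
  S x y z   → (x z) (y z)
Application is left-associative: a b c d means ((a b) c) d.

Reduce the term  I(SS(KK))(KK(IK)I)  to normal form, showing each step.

Answer: normal form = S(KI)K  (in 4 steps)

Derivation:
  start: I(SS(KK))(KK(IK)I)
  →1  SS(KK)(KK(IK)I)
  →2  S(KK(IK)I)(KK(KK(IK)I))
  →3  S(KI)(KK(KK(IK)I))
  →4  S(KI)K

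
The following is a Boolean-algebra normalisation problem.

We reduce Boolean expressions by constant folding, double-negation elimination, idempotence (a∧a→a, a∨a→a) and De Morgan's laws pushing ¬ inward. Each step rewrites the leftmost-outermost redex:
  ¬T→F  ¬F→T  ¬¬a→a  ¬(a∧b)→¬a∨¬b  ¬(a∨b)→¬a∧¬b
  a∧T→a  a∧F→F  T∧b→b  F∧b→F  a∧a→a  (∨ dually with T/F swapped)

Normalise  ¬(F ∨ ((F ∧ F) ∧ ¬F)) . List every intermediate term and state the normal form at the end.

  start: ¬(F ∨ ((F ∧ F) ∧ ¬F))
  →1  ¬F ∧ ¬((F ∧ F) ∧ ¬F)
  →2  T ∧ ¬((F ∧ F) ∧ ¬F)
  →3  ¬((F ∧ F) ∧ ¬F)
  →4  ¬(F ∧ F) ∨ ¬¬F
  →5  (¬F ∨ ¬F) ∨ ¬¬F
  →6  ¬F ∨ ¬¬F
  →7  T ∨ ¬¬F
  →8  T

Answer: normal form = T  (in 8 steps)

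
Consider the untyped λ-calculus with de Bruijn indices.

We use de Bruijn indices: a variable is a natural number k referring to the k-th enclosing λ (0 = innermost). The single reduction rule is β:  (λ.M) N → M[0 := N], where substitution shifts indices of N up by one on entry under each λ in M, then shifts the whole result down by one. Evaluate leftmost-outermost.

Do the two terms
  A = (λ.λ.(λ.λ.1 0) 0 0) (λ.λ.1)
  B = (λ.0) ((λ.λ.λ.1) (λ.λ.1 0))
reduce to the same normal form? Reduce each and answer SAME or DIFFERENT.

Term A:
  start: (λ.λ.(λ.λ.1 0) 0 0) (λ.λ.1)
  →1  λ.(λ.λ.1 0) 0 0
  →2  λ.(λ.1 0) 0
  →3  λ.0 0

Term B:
  start: (λ.0) ((λ.λ.λ.1) (λ.λ.1 0))
  →1  (λ.λ.λ.1) (λ.λ.1 0)
  →2  λ.λ.1

Answer: DIFFERENT — A ⇓ λ.0 0, B ⇓ λ.λ.1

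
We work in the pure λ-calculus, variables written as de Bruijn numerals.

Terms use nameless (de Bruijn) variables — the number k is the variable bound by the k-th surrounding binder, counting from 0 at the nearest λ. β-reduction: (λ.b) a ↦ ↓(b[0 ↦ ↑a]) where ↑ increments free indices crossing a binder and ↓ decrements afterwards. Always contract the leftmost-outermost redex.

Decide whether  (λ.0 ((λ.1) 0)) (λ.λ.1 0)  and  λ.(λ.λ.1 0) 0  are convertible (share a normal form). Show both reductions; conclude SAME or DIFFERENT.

Term A:
  start: (λ.0 ((λ.1) 0)) (λ.λ.1 0)
  step 1: (λ.λ.1 0) ((λ.λ.λ.1 0) (λ.λ.1 0))
  step 2: λ.(λ.λ.λ.1 0) (λ.λ.1 0) 0
  step 3: λ.(λ.λ.1 0) 0
  step 4: λ.λ.1 0

Term B:
  start: λ.(λ.λ.1 0) 0
  step 1: λ.λ.1 0

Answer: SAME — A ⇓ λ.λ.1 0, B ⇓ λ.λ.1 0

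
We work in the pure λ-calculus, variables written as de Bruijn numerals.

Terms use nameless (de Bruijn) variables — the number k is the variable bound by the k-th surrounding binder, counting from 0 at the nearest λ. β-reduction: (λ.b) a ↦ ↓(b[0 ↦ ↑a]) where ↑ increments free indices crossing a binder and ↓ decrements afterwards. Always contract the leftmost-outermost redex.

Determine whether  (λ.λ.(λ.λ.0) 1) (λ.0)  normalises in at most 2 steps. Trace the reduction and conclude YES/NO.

  start: (λ.λ.(λ.λ.0) 1) (λ.0)
  →1  λ.(λ.λ.0) (λ.0)
  →2  λ.λ.0

Answer: YES — reaches normal form λ.λ.0 in 2 ≤ 2 steps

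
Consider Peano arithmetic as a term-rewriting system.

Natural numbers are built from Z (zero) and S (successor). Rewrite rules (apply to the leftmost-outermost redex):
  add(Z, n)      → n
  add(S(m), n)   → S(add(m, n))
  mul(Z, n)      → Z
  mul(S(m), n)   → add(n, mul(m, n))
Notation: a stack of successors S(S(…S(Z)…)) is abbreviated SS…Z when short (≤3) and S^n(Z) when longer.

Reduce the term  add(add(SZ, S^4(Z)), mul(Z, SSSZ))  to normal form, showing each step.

Answer: normal form = S^5(Z)  (in 9 steps)

Working:
  start: add(add(SZ, S^4(Z)), mul(Z, SSSZ))
  step 1: add(S(add(Z, S^4(Z))), mul(Z, SSSZ))
  step 2: S(add(add(Z, S^4(Z)), mul(Z, SSSZ)))
  step 3: S(add(S^4(Z), mul(Z, SSSZ)))
  step 4: S(S(add(SSSZ, mul(Z, SSSZ))))
  step 5: S(S(S(add(SSZ, mul(Z, SSSZ)))))
  step 6: S(S(S(S(add(SZ, mul(Z, SSSZ))))))
  step 7: S(S(S(S(S(add(Z, mul(Z, SSSZ)))))))
  step 8: S(S(S(S(S(mul(Z, SSSZ))))))
  step 9: S^5(Z)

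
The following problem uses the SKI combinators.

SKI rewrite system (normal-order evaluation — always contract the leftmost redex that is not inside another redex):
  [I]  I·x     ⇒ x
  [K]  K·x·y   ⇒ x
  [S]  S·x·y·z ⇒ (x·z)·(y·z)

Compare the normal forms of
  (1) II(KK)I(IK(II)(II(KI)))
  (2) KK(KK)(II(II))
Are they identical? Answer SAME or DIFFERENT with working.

Term A:
  start: II(KK)I(IK(II)(II(KI)))
  [1] I(KK)I(IK(II)(II(KI)))
  [2] KKI(IK(II)(II(KI)))
  [3] K(IK(II)(II(KI)))
  [4] K(K(II)(II(KI)))
  [5] K(II)
  [6] KI

Term B:
  start: KK(KK)(II(II))
  [1] K(II(II))
  [2] K(I(II))
  [3] K(II)
  [4] KI

Answer: SAME — A ⇓ KI, B ⇓ KI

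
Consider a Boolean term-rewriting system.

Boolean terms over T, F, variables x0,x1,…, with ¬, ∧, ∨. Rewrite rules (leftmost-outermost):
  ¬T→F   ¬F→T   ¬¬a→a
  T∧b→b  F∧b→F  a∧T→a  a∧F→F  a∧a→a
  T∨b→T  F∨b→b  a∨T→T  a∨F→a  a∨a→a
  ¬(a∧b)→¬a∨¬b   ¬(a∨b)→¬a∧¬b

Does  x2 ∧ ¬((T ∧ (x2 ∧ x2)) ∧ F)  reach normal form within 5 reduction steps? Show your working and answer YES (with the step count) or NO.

Answer: NO — after 5 steps the term is x2 ∧ ((¬x2 ∨ ¬x2) ∨ ¬F), not yet normal

Reduction:
  start: x2 ∧ ¬((T ∧ (x2 ∧ x2)) ∧ F)
  step 1: x2 ∧ (¬(T ∧ (x2 ∧ x2)) ∨ ¬F)
  step 2: x2 ∧ ((¬T ∨ ¬(x2 ∧ x2)) ∨ ¬F)
  step 3: x2 ∧ ((F ∨ ¬(x2 ∧ x2)) ∨ ¬F)
  step 4: x2 ∧ (¬(x2 ∧ x2) ∨ ¬F)
  step 5: x2 ∧ ((¬x2 ∨ ¬x2) ∨ ¬F)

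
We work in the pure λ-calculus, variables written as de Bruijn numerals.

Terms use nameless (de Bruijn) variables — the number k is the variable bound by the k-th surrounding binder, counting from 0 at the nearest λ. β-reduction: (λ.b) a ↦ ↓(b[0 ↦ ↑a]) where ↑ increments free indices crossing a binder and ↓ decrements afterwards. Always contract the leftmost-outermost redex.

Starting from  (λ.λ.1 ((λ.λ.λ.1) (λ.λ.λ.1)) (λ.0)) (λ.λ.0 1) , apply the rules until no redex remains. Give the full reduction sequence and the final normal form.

Answer: normal form = λ.λ.λ.1  (in 5 steps)

Working:
  start: (λ.λ.1 ((λ.λ.λ.1) (λ.λ.λ.1)) (λ.0)) (λ.λ.0 1)
  →1  λ.(λ.λ.0 1) ((λ.λ.λ.1) (λ.λ.λ.1)) (λ.0)
  →2  λ.(λ.0 ((λ.λ.λ.1) (λ.λ.λ.1))) (λ.0)
  →3  λ.(λ.0) ((λ.λ.λ.1) (λ.λ.λ.1))
  →4  λ.(λ.λ.λ.1) (λ.λ.λ.1)
  →5  λ.λ.λ.1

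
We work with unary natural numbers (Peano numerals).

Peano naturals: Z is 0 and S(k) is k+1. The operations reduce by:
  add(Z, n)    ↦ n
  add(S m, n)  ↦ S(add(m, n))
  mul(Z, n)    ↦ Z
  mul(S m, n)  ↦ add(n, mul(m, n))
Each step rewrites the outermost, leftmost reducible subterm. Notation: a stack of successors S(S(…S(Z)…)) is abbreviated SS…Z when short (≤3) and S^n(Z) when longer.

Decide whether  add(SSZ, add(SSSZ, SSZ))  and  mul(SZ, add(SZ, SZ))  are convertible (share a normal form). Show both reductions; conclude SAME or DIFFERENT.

Answer: DIFFERENT — A ⇓ S^7(Z), B ⇓ SSZ

Working:
Term A:
  start: add(SSZ, add(SSSZ, SSZ))
  →1  S(add(SZ, add(SSSZ, SSZ)))
  →2  S(S(add(Z, add(SSSZ, SSZ))))
  →3  S(S(add(SSSZ, SSZ)))
  →4  S(S(S(add(SSZ, SSZ))))
  →5  S(S(S(S(add(SZ, SSZ)))))
  →6  S(S(S(S(S(add(Z, SSZ))))))
  →7  S^7(Z)

Term B:
  start: mul(SZ, add(SZ, SZ))
  →1  add(add(SZ, SZ), mul(Z, add(SZ, SZ)))
  →2  add(S(add(Z, SZ)), mul(Z, add(SZ, SZ)))
  →3  S(add(add(Z, SZ), mul(Z, add(SZ, SZ))))
  →4  S(add(SZ, mul(Z, add(SZ, SZ))))
  →5  S(S(add(Z, mul(Z, add(SZ, SZ)))))
  →6  S(S(mul(Z, add(SZ, SZ))))
  →7  SSZ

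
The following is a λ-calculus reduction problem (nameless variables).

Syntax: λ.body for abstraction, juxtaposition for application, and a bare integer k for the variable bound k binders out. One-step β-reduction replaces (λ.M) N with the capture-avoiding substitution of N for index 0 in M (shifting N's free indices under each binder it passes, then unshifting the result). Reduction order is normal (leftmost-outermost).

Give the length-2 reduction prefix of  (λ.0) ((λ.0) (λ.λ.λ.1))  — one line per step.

  start: (λ.0) ((λ.0) (λ.λ.λ.1))
  →1  (λ.0) (λ.λ.λ.1)
  →2  λ.λ.λ.1

Answer: after 2 steps: λ.λ.λ.1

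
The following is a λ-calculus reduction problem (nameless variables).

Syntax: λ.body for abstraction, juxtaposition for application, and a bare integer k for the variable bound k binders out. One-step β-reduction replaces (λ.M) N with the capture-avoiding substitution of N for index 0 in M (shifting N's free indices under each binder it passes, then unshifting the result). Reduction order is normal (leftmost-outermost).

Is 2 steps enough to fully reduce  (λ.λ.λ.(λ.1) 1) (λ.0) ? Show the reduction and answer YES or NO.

  start: (λ.λ.λ.(λ.1) 1) (λ.0)
  step 1: λ.λ.(λ.1) 1
  step 2: λ.λ.0

Answer: YES — reaches normal form λ.λ.0 in 2 ≤ 2 steps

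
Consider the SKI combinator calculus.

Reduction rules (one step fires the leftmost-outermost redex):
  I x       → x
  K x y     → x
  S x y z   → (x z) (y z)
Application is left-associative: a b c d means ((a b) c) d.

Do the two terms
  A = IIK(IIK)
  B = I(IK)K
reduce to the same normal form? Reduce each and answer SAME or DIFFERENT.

Term A:
  start: IIK(IIK)
  [1] IK(IIK)
  [2] K(IIK)
  [3] K(IK)
  [4] KK

Term B:
  start: I(IK)K
  [1] IKK
  [2] KK

Answer: SAME — A ⇓ KK, B ⇓ KK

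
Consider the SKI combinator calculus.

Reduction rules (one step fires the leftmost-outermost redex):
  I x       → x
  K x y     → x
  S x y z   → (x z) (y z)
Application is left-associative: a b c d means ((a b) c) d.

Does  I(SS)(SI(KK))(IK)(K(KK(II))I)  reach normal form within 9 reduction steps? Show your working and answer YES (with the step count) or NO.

  start: I(SS)(SI(KK))(IK)(K(KK(II))I)
  step 1: SS(SI(KK))(IK)(K(KK(II))I)
  step 2: S(IK)(SI(KK)(IK))(K(KK(II))I)
  step 3: IK(K(KK(II))I)(SI(KK)(IK)(K(KK(II))I))
  step 4: K(K(KK(II))I)(SI(KK)(IK)(K(KK(II))I))
  step 5: K(KK(II))I
  step 6: KK(II)
  step 7: K

Answer: YES — reaches normal form K in 7 ≤ 9 steps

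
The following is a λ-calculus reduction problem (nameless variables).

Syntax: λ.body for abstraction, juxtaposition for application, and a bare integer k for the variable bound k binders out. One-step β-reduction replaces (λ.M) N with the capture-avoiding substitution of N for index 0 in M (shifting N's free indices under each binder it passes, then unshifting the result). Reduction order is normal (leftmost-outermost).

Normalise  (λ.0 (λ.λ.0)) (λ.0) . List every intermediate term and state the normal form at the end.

Answer: normal form = λ.λ.0  (in 2 steps)

Derivation:
  start: (λ.0 (λ.λ.0)) (λ.0)
  [1] (λ.0) (λ.λ.0)
  [2] λ.λ.0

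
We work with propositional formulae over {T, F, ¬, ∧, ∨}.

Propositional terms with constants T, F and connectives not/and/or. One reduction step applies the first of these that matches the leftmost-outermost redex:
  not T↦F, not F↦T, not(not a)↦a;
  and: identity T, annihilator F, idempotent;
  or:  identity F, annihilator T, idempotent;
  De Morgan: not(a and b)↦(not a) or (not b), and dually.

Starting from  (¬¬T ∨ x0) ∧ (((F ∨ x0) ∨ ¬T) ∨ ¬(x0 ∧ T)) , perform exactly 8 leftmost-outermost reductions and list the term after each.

  start: (¬¬T ∨ x0) ∧ (((F ∨ x0) ∨ ¬T) ∨ ¬(x0 ∧ T))
  step 1: (T ∨ x0) ∧ (((F ∨ x0) ∨ ¬T) ∨ ¬(x0 ∧ T))
  step 2: T ∧ (((F ∨ x0) ∨ ¬T) ∨ ¬(x0 ∧ T))
  step 3: ((F ∨ x0) ∨ ¬T) ∨ ¬(x0 ∧ T)
  step 4: (x0 ∨ ¬T) ∨ ¬(x0 ∧ T)
  step 5: (x0 ∨ F) ∨ ¬(x0 ∧ T)
  step 6: x0 ∨ ¬(x0 ∧ T)
  step 7: x0 ∨ (¬x0 ∨ ¬T)
  step 8: x0 ∨ (¬x0 ∨ F)

Answer: after 8 steps: x0 ∨ (¬x0 ∨ F)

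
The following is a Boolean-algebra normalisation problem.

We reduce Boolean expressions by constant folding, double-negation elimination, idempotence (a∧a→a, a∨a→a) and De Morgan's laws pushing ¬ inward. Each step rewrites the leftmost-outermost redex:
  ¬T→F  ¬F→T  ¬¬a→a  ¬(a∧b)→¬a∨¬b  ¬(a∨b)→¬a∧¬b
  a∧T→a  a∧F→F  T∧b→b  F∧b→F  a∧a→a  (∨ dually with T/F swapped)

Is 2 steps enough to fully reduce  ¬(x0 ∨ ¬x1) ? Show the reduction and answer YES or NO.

  start: ¬(x0 ∨ ¬x1)
  [1] ¬x0 ∧ ¬¬x1
  [2] ¬x0 ∧ x1

Answer: YES — reaches normal form ¬x0 ∧ x1 in 2 ≤ 2 steps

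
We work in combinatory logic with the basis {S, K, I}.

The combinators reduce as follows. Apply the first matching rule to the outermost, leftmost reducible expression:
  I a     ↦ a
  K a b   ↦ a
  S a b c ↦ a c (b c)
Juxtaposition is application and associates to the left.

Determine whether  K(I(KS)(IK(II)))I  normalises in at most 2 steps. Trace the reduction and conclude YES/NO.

Answer: NO — after 2 steps the term is KS(IK(II)), not yet normal

Derivation:
  start: K(I(KS)(IK(II)))I
  →1  I(KS)(IK(II))
  →2  KS(IK(II))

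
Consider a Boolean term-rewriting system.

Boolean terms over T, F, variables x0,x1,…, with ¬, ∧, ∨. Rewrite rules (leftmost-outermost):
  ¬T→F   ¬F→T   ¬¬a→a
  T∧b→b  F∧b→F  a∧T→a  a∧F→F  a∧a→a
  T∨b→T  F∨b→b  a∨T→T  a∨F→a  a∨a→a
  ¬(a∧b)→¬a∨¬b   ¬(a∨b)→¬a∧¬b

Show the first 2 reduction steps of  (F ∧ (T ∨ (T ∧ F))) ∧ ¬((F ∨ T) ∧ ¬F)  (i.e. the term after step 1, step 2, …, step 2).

Answer: after 2 steps: F

Derivation:
  start: (F ∧ (T ∨ (T ∧ F))) ∧ ¬((F ∨ T) ∧ ¬F)
  [1] F ∧ ¬((F ∨ T) ∧ ¬F)
  [2] F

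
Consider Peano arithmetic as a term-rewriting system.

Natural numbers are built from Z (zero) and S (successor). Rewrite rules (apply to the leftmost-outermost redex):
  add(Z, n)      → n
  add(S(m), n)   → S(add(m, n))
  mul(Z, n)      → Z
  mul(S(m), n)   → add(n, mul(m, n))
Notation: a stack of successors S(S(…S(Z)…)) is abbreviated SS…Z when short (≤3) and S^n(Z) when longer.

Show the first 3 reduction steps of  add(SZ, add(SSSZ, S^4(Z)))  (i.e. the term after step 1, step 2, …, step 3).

Answer: after 3 steps: S(S(add(SSZ, S^4(Z))))

Derivation:
  start: add(SZ, add(SSSZ, S^4(Z)))
  →1  S(add(Z, add(SSSZ, S^4(Z))))
  →2  S(add(SSSZ, S^4(Z)))
  →3  S(S(add(SSZ, S^4(Z))))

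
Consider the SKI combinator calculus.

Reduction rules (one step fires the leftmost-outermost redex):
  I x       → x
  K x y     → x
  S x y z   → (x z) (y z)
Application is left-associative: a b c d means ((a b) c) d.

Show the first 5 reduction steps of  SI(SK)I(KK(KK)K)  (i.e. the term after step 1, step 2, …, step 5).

  start: SI(SK)I(KK(KK)K)
  step 1: II(SKI)(KK(KK)K)
  step 2: I(SKI)(KK(KK)K)
  step 3: SKI(KK(KK)K)
  step 4: K(KK(KK)K)(I(KK(KK)K))
  step 5: KK(KK)K

Answer: after 5 steps: KK(KK)K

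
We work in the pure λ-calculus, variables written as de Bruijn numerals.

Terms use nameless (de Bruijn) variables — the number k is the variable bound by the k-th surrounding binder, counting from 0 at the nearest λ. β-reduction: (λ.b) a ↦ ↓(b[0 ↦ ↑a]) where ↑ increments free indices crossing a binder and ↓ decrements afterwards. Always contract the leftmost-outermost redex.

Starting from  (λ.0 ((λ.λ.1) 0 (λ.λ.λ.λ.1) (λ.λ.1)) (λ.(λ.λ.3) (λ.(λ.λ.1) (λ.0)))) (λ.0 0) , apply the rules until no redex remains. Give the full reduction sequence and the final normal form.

Answer: normal form = λ.λ.λ.λ.0 0  (in 9 steps)

Working:
  start: (λ.0 ((λ.λ.1) 0 (λ.λ.λ.λ.1) (λ.λ.1)) (λ.(λ.λ.3) (λ.(λ.λ.1) (λ.0)))) (λ.0 0)
  [1] (λ.0 0) ((λ.λ.1) (λ.0 0) (λ.λ.λ.λ.1) (λ.λ.1)) (λ.(λ.λ.λ.0 0) (λ.(λ.λ.1) (λ.0)))
  [2] (λ.λ.1) (λ.0 0) (λ.λ.λ.λ.1) (λ.λ.1) ((λ.λ.1) (λ.0 0) (λ.λ.λ.λ.1) (λ.λ.1)) (λ.(λ.λ.λ.0 0) (λ.(λ.λ.1) (λ.0)))
  [3] (λ.λ.0 0) (λ.λ.λ.λ.1) (λ.λ.1) ((λ.λ.1) (λ.0 0) (λ.λ.λ.λ.1) (λ.λ.1)) (λ.(λ.λ.λ.0 0) (λ.(λ.λ.1) (λ.0)))
  [4] (λ.0 0) (λ.λ.1) ((λ.λ.1) (λ.0 0) (λ.λ.λ.λ.1) (λ.λ.1)) (λ.(λ.λ.λ.0 0) (λ.(λ.λ.1) (λ.0)))
  [5] (λ.λ.1) (λ.λ.1) ((λ.λ.1) (λ.0 0) (λ.λ.λ.λ.1) (λ.λ.1)) (λ.(λ.λ.λ.0 0) (λ.(λ.λ.1) (λ.0)))
  [6] (λ.λ.λ.1) ((λ.λ.1) (λ.0 0) (λ.λ.λ.λ.1) (λ.λ.1)) (λ.(λ.λ.λ.0 0) (λ.(λ.λ.1) (λ.0)))
  [7] (λ.λ.1) (λ.(λ.λ.λ.0 0) (λ.(λ.λ.1) (λ.0)))
  [8] λ.λ.(λ.λ.λ.0 0) (λ.(λ.λ.1) (λ.0))
  [9] λ.λ.λ.λ.0 0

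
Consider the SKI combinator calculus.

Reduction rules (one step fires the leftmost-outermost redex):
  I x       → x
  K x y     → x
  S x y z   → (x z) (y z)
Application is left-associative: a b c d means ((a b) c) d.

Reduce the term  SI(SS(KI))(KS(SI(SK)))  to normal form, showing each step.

Answer: normal form = S(SSI)  (in 6 steps)

Derivation:
  start: SI(SS(KI))(KS(SI(SK)))
  →1  I(KS(SI(SK)))(SS(KI)(KS(SI(SK))))
  →2  KS(SI(SK))(SS(KI)(KS(SI(SK))))
  →3  S(SS(KI)(KS(SI(SK))))
  →4  S(S(KS(SI(SK)))(KI(KS(SI(SK)))))
  →5  S(SS(KI(KS(SI(SK)))))
  →6  S(SSI)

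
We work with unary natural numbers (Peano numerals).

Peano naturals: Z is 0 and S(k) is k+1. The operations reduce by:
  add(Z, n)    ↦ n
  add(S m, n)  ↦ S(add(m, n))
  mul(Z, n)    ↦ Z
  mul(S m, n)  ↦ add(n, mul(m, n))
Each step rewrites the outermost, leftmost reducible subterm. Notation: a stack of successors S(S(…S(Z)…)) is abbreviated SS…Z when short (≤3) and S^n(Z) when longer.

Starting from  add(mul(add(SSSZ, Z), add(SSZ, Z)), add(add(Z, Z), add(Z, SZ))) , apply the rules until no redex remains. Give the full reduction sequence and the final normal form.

  start: add(mul(add(SSSZ, Z), add(SSZ, Z)), add(add(Z, Z), add(Z, SZ)))
  →1  add(mul(S(add(SSZ, Z)), add(SSZ, Z)), add(add(Z, Z), add(Z, SZ)))
  →2  add(add(add(SSZ, Z), mul(add(SSZ, Z), add(SSZ, Z))), add(add(Z, Z), add(Z, SZ)))
  →3  add(add(S(add(SZ, Z)), mul(add(SSZ, Z), add(SSZ, Z))), add(add(Z, Z), add(Z, SZ)))
  →4  add(S(add(add(SZ, Z), mul(add(SSZ, Z), add(SSZ, Z)))), add(add(Z, Z), add(Z, SZ)))
  →5  S(add(add(add(SZ, Z), mul(add(SSZ, Z), add(SSZ, Z))), add(add(Z, Z), add(Z, SZ))))
  →6  S(add(add(S(add(Z, Z)), mul(add(SSZ, Z), add(SSZ, Z))), add(add(Z, Z), add(Z, SZ))))
  →7  S(add(S(add(add(Z, Z), mul(add(SSZ, Z), add(SSZ, Z)))), add(add(Z, Z), add(Z, SZ))))
  →8  S(S(add(add(add(Z, Z), mul(add(SSZ, Z), add(SSZ, Z))), add(add(Z, Z), add(Z, SZ)))))
  →9  S(S(add(add(Z, mul(add(SSZ, Z), add(SSZ, Z))), add(add(Z, Z), add(Z, SZ)))))
  →10  S(S(add(mul(add(SSZ, Z), add(SSZ, Z)), add(add(Z, Z), add(Z, SZ)))))
  →11  S(S(add(mul(S(add(SZ, Z)), add(SSZ, Z)), add(add(Z, Z), add(Z, SZ)))))
  →12  S(S(add(add(add(SSZ, Z), mul(add(SZ, Z), add(SSZ, Z))), add(add(Z, Z), add(Z, SZ)))))
  →13  S(S(add(add(S(add(SZ, Z)), mul(add(SZ, Z), add(SSZ, Z))), add(add(Z, Z), add(Z, SZ)))))
  →14  S(S(add(S(add(add(SZ, Z), mul(add(SZ, Z), add(SSZ, Z)))), add(add(Z, Z), add(Z, SZ)))))
  →15  S(S(S(add(add(add(SZ, Z), mul(add(SZ, Z), add(SSZ, Z))), add(add(Z, Z), add(Z, SZ))))))
  →16  S(S(S(add(add(S(add(Z, Z)), mul(add(SZ, Z), add(SSZ, Z))), add(add(Z, Z), add(Z, SZ))))))
  →17  S(S(S(add(S(add(add(Z, Z), mul(add(SZ, Z), add(SSZ, Z)))), add(add(Z, Z), add(Z, SZ))))))
  →18  S(S(S(S(add(add(add(Z, Z), mul(add(SZ, Z), add(SSZ, Z))), add(add(Z, Z), add(Z, SZ)))))))
  →19  S(S(S(S(add(add(Z, mul(add(SZ, Z), add(SSZ, Z))), add(add(Z, Z), add(Z, SZ)))))))
  →20  S(S(S(S(add(mul(add(SZ, Z), add(SSZ, Z)), add(add(Z, Z), add(Z, SZ)))))))
  →21  S(S(S(S(add(mul(S(add(Z, Z)), add(SSZ, Z)), add(add(Z, Z), add(Z, SZ)))))))
  →22  S(S(S(S(add(add(add(SSZ, Z), mul(add(Z, Z), add(SSZ, Z))), add(add(Z, Z), add(Z, SZ)))))))
  →23  S(S(S(S(add(add(S(add(SZ, Z)), mul(add(Z, Z), add(SSZ, Z))), add(add(Z, Z), add(Z, SZ)))))))
  →24  S(S(S(S(add(S(add(add(SZ, Z), mul(add(Z, Z), add(SSZ, Z)))), add(add(Z, Z), add(Z, SZ)))))))
  →25  S(S(S(S(S(add(add(add(SZ, Z), mul(add(Z, Z), add(SSZ, Z))), add(add(Z, Z), add(Z, SZ))))))))
  →26  S(S(S(S(S(add(add(S(add(Z, Z)), mul(add(Z, Z), add(SSZ, Z))), add(add(Z, Z), add(Z, SZ))))))))
  →27  S(S(S(S(S(add(S(add(add(Z, Z), mul(add(Z, Z), add(SSZ, Z)))), add(add(Z, Z), add(Z, SZ))))))))
  →28  S(S(S(S(S(S(add(add(add(Z, Z), mul(add(Z, Z), add(SSZ, Z))), add(add(Z, Z), add(Z, SZ)))))))))
  →29  S(S(S(S(S(S(add(add(Z, mul(add(Z, Z), add(SSZ, Z))), add(add(Z, Z), add(Z, SZ)))))))))
  →30  S(S(S(S(S(S(add(mul(add(Z, Z), add(SSZ, Z)), add(add(Z, Z), add(Z, SZ)))))))))
  →31  S(S(S(S(S(S(add(mul(Z, add(SSZ, Z)), add(add(Z, Z), add(Z, SZ)))))))))
  →32  S(S(S(S(S(S(add(Z, add(add(Z, Z), add(Z, SZ)))))))))
  →33  S(S(S(S(S(S(add(add(Z, Z), add(Z, SZ))))))))
  →34  S(S(S(S(S(S(add(Z, add(Z, SZ))))))))
  →35  S(S(S(S(S(S(add(Z, SZ)))))))
  →36  S^7(Z)

Answer: normal form = S^7(Z)  (in 36 steps)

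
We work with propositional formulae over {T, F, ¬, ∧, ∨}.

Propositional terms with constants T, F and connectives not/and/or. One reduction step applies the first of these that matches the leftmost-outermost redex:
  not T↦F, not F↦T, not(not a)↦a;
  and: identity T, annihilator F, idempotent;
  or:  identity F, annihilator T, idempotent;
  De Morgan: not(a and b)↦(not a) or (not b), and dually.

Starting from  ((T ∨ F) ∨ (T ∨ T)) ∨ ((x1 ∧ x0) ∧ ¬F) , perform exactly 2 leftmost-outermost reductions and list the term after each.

  start: ((T ∨ F) ∨ (T ∨ T)) ∨ ((x1 ∧ x0) ∧ ¬F)
  [1] (T ∨ (T ∨ T)) ∨ ((x1 ∧ x0) ∧ ¬F)
  [2] T ∨ ((x1 ∧ x0) ∧ ¬F)

Answer: after 2 steps: T ∨ ((x1 ∧ x0) ∧ ¬F)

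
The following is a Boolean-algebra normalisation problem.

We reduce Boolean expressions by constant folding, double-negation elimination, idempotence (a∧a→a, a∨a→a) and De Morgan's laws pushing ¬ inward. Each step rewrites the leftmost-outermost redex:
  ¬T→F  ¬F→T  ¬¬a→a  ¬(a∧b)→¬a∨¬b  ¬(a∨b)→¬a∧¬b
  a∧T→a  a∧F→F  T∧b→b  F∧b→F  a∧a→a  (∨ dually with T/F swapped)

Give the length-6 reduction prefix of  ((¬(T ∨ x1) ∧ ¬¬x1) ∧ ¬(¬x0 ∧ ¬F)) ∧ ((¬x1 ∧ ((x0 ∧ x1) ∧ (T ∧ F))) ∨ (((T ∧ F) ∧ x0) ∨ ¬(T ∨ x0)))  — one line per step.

Answer: after 6 steps: F

Derivation:
  start: ((¬(T ∨ x1) ∧ ¬¬x1) ∧ ¬(¬x0 ∧ ¬F)) ∧ ((¬x1 ∧ ((x0 ∧ x1) ∧ (T ∧ F))) ∨ (((T ∧ F) ∧ x0) ∨ ¬(T ∨ x0)))
  →1  (((¬T ∧ ¬x1) ∧ ¬¬x1) ∧ ¬(¬x0 ∧ ¬F)) ∧ ((¬x1 ∧ ((x0 ∧ x1) ∧ (T ∧ F))) ∨ (((T ∧ F) ∧ x0) ∨ ¬(T ∨ x0)))
  →2  (((F ∧ ¬x1) ∧ ¬¬x1) ∧ ¬(¬x0 ∧ ¬F)) ∧ ((¬x1 ∧ ((x0 ∧ x1) ∧ (T ∧ F))) ∨ (((T ∧ F) ∧ x0) ∨ ¬(T ∨ x0)))
  →3  ((F ∧ ¬¬x1) ∧ ¬(¬x0 ∧ ¬F)) ∧ ((¬x1 ∧ ((x0 ∧ x1) ∧ (T ∧ F))) ∨ (((T ∧ F) ∧ x0) ∨ ¬(T ∨ x0)))
  →4  (F ∧ ¬(¬x0 ∧ ¬F)) ∧ ((¬x1 ∧ ((x0 ∧ x1) ∧ (T ∧ F))) ∨ (((T ∧ F) ∧ x0) ∨ ¬(T ∨ x0)))
  →5  F ∧ ((¬x1 ∧ ((x0 ∧ x1) ∧ (T ∧ F))) ∨ (((T ∧ F) ∧ x0) ∨ ¬(T ∨ x0)))
  →6  F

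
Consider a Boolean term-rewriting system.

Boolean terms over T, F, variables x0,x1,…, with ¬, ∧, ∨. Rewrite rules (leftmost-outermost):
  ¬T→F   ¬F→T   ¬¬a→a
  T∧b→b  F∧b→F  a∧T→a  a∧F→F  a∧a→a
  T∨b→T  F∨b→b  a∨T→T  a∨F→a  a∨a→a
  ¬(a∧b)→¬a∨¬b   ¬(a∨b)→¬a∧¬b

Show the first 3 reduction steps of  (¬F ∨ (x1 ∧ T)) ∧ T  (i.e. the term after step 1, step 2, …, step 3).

Answer: after 3 steps: T

Derivation:
  start: (¬F ∨ (x1 ∧ T)) ∧ T
  [1] ¬F ∨ (x1 ∧ T)
  [2] T ∨ (x1 ∧ T)
  [3] T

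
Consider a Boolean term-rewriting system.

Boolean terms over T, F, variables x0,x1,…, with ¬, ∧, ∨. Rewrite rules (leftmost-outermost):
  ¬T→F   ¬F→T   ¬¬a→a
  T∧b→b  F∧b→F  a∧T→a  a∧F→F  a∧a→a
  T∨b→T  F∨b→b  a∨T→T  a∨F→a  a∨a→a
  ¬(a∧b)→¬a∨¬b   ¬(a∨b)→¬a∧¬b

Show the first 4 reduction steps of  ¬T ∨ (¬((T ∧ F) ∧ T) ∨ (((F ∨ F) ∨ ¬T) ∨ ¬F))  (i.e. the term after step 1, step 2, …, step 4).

Answer: after 4 steps: ((¬T ∨ ¬F) ∨ ¬T) ∨ (((F ∨ F) ∨ ¬T) ∨ ¬F)

Reduction:
  start: ¬T ∨ (¬((T ∧ F) ∧ T) ∨ (((F ∨ F) ∨ ¬T) ∨ ¬F))
  step 1: F ∨ (¬((T ∧ F) ∧ T) ∨ (((F ∨ F) ∨ ¬T) ∨ ¬F))
  step 2: ¬((T ∧ F) ∧ T) ∨ (((F ∨ F) ∨ ¬T) ∨ ¬F)
  step 3: (¬(T ∧ F) ∨ ¬T) ∨ (((F ∨ F) ∨ ¬T) ∨ ¬F)
  step 4: ((¬T ∨ ¬F) ∨ ¬T) ∨ (((F ∨ F) ∨ ¬T) ∨ ¬F)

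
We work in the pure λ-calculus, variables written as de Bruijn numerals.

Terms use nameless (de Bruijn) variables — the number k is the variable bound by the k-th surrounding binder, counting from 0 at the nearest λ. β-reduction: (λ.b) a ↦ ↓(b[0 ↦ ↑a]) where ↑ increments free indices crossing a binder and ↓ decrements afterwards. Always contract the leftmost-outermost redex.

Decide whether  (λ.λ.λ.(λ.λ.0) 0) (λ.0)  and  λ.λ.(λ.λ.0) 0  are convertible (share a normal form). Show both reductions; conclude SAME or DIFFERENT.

Answer: SAME — A ⇓ λ.λ.λ.0, B ⇓ λ.λ.λ.0

Reduction:
Term A:
  start: (λ.λ.λ.(λ.λ.0) 0) (λ.0)
  [1] λ.λ.(λ.λ.0) 0
  [2] λ.λ.λ.0

Term B:
  start: λ.λ.(λ.λ.0) 0
  [1] λ.λ.λ.0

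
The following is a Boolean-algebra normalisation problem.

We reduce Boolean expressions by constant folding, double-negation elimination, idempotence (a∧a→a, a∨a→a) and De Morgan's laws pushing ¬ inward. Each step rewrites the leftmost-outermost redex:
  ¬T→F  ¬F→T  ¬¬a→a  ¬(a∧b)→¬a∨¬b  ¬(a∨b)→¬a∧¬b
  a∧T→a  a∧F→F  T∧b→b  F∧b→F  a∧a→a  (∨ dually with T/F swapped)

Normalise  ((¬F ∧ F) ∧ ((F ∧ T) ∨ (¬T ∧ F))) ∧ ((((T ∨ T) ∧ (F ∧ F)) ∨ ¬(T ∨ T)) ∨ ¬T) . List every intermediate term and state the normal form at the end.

  start: ((¬F ∧ F) ∧ ((F ∧ T) ∨ (¬T ∧ F))) ∧ ((((T ∨ T) ∧ (F ∧ F)) ∨ ¬(T ∨ T)) ∨ ¬T)
  →1  (F ∧ ((F ∧ T) ∨ (¬T ∧ F))) ∧ ((((T ∨ T) ∧ (F ∧ F)) ∨ ¬(T ∨ T)) ∨ ¬T)
  →2  F ∧ ((((T ∨ T) ∧ (F ∧ F)) ∨ ¬(T ∨ T)) ∨ ¬T)
  →3  F

Answer: normal form = F  (in 3 steps)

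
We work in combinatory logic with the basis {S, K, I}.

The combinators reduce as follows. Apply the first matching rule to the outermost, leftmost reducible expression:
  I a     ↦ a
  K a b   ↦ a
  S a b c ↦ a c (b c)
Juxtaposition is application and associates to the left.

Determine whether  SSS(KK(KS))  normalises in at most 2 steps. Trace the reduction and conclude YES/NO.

Answer: NO — after 2 steps the term is SK(S(KK(KS))), not yet normal

Reduction:
  start: SSS(KK(KS))
  step 1: S(KK(KS))(S(KK(KS)))
  step 2: SK(S(KK(KS)))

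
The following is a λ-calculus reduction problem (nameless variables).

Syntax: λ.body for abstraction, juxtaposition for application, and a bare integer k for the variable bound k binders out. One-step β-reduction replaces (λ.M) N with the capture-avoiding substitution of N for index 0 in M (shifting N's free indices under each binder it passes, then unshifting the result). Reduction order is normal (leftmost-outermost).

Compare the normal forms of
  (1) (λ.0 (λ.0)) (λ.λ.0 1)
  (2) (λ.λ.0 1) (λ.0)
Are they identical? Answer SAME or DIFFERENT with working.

Term A:
  start: (λ.0 (λ.0)) (λ.λ.0 1)
  [1] (λ.λ.0 1) (λ.0)
  [2] λ.0 (λ.0)

Term B:
  start: (λ.λ.0 1) (λ.0)
  [1] λ.0 (λ.0)

Answer: SAME — A ⇓ λ.0 (λ.0), B ⇓ λ.0 (λ.0)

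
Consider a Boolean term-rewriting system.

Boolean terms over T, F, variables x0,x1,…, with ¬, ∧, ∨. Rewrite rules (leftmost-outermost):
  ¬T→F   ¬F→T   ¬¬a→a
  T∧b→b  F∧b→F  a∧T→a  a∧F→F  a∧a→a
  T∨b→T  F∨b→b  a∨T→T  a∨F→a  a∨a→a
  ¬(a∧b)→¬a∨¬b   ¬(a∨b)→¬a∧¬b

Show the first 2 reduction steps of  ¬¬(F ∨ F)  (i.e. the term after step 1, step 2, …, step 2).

  start: ¬¬(F ∨ F)
  step 1: F ∨ F
  step 2: F

Answer: after 2 steps: F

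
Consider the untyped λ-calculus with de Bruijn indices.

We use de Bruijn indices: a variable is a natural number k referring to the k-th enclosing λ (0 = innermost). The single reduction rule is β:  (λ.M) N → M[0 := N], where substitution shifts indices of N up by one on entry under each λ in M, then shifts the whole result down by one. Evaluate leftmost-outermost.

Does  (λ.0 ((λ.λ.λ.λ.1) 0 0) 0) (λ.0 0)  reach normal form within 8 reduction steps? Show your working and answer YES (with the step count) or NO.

  start: (λ.0 ((λ.λ.λ.λ.1) 0 0) 0) (λ.0 0)
  step 1: (λ.0 0) ((λ.λ.λ.λ.1) (λ.0 0) (λ.0 0)) (λ.0 0)
  step 2: (λ.λ.λ.λ.1) (λ.0 0) (λ.0 0) ((λ.λ.λ.λ.1) (λ.0 0) (λ.0 0)) (λ.0 0)
  step 3: (λ.λ.λ.1) (λ.0 0) ((λ.λ.λ.λ.1) (λ.0 0) (λ.0 0)) (λ.0 0)
  step 4: (λ.λ.1) ((λ.λ.λ.λ.1) (λ.0 0) (λ.0 0)) (λ.0 0)
  step 5: (λ.(λ.λ.λ.λ.1) (λ.0 0) (λ.0 0)) (λ.0 0)
  step 6: (λ.λ.λ.λ.1) (λ.0 0) (λ.0 0)
  step 7: (λ.λ.λ.1) (λ.0 0)
  step 8: λ.λ.1

Answer: YES — reaches normal form λ.λ.1 in 8 ≤ 8 steps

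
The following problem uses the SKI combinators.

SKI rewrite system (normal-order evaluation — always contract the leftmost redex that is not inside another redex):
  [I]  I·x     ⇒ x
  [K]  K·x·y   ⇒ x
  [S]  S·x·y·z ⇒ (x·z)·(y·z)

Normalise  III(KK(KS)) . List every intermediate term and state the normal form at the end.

Answer: normal form = K  (in 4 steps)

Reduction:
  start: III(KK(KS))
  [1] II(KK(KS))
  [2] I(KK(KS))
  [3] KK(KS)
  [4] K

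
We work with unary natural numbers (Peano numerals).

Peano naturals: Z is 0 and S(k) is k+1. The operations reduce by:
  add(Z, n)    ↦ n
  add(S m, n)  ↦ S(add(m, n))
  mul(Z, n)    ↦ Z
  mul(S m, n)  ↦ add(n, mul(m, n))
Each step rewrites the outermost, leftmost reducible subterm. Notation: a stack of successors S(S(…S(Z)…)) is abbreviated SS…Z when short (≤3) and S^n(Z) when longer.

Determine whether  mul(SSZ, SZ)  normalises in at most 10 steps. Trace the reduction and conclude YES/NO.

  start: mul(SSZ, SZ)
  [1] add(SZ, mul(SZ, SZ))
  [2] S(add(Z, mul(SZ, SZ)))
  [3] S(mul(SZ, SZ))
  [4] S(add(SZ, mul(Z, SZ)))
  [5] S(S(add(Z, mul(Z, SZ))))
  [6] S(S(mul(Z, SZ)))
  [7] SSZ

Answer: YES — reaches normal form SSZ in 7 ≤ 10 steps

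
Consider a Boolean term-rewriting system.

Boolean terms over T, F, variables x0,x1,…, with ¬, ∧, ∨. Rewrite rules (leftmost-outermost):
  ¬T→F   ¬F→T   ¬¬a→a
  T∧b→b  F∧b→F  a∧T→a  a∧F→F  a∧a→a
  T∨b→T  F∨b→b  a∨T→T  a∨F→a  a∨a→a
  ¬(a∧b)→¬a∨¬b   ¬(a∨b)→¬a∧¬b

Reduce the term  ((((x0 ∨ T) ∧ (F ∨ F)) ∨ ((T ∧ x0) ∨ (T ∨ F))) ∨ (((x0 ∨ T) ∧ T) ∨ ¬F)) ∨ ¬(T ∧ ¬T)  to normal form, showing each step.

  start: ((((x0 ∨ T) ∧ (F ∨ F)) ∨ ((T ∧ x0) ∨ (T ∨ F))) ∨ (((x0 ∨ T) ∧ T) ∨ ¬F)) ∨ ¬(T ∧ ¬T)
  →1  (((T ∧ (F ∨ F)) ∨ ((T ∧ x0) ∨ (T ∨ F))) ∨ (((x0 ∨ T) ∧ T) ∨ ¬F)) ∨ ¬(T ∧ ¬T)
  →2  (((F ∨ F) ∨ ((T ∧ x0) ∨ (T ∨ F))) ∨ (((x0 ∨ T) ∧ T) ∨ ¬F)) ∨ ¬(T ∧ ¬T)
  →3  ((F ∨ ((T ∧ x0) ∨ (T ∨ F))) ∨ (((x0 ∨ T) ∧ T) ∨ ¬F)) ∨ ¬(T ∧ ¬T)
  →4  (((T ∧ x0) ∨ (T ∨ F)) ∨ (((x0 ∨ T) ∧ T) ∨ ¬F)) ∨ ¬(T ∧ ¬T)
  →5  ((x0 ∨ (T ∨ F)) ∨ (((x0 ∨ T) ∧ T) ∨ ¬F)) ∨ ¬(T ∧ ¬T)
  →6  ((x0 ∨ T) ∨ (((x0 ∨ T) ∧ T) ∨ ¬F)) ∨ ¬(T ∧ ¬T)
  →7  (T ∨ (((x0 ∨ T) ∧ T) ∨ ¬F)) ∨ ¬(T ∧ ¬T)
  →8  T ∨ ¬(T ∧ ¬T)
  →9  T

Answer: normal form = T  (in 9 steps)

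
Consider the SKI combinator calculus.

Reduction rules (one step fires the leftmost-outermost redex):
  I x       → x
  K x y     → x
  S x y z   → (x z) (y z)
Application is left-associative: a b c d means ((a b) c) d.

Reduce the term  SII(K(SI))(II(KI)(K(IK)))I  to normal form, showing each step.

Answer: normal form = I  (in 10 steps)

Derivation:
  start: SII(K(SI))(II(KI)(K(IK)))I
  →1  I(K(SI))(I(K(SI)))(II(KI)(K(IK)))I
  →2  K(SI)(I(K(SI)))(II(KI)(K(IK)))I
  →3  SI(II(KI)(K(IK)))I
  →4  II(II(KI)(K(IK))I)
  →5  I(II(KI)(K(IK))I)
  →6  II(KI)(K(IK))I
  →7  I(KI)(K(IK))I
  →8  KI(K(IK))I
  →9  II
  →10  I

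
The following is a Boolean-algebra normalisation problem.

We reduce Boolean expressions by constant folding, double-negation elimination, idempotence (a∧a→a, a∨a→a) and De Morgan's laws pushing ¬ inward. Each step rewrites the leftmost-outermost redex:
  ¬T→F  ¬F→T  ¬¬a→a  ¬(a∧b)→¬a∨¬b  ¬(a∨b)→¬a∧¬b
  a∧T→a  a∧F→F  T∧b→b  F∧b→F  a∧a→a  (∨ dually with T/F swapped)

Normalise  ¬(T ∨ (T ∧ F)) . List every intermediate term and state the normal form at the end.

Answer: normal form = F  (in 3 steps)

Reduction:
  start: ¬(T ∨ (T ∧ F))
  →1  ¬T ∧ ¬(T ∧ F)
  →2  F ∧ ¬(T ∧ F)
  →3  F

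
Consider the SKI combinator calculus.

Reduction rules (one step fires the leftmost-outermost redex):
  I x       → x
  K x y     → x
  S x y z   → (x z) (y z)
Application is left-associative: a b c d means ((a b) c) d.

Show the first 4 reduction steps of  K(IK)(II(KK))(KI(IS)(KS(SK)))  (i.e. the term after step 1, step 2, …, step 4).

  start: K(IK)(II(KK))(KI(IS)(KS(SK)))
  step 1: IK(KI(IS)(KS(SK)))
  step 2: K(KI(IS)(KS(SK)))
  step 3: K(I(KS(SK)))
  step 4: K(KS(SK))

Answer: after 4 steps: K(KS(SK))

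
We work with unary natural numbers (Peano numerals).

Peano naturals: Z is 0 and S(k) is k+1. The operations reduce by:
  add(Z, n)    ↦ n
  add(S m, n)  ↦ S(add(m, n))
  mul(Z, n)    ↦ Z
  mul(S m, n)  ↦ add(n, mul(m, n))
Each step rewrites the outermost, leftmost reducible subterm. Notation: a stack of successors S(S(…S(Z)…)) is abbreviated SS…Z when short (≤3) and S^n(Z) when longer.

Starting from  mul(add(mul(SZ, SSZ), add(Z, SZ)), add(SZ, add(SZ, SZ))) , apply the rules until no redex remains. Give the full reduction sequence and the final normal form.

Answer: normal form = S^9(Z)  (in 37 steps)

Reduction:
  start: mul(add(mul(SZ, SSZ), add(Z, SZ)), add(SZ, add(SZ, SZ)))
  [1] mul(add(add(SSZ, mul(Z, SSZ)), add(Z, SZ)), add(SZ, add(SZ, SZ)))
  [2] mul(add(S(add(SZ, mul(Z, SSZ))), add(Z, SZ)), add(SZ, add(SZ, SZ)))
  [3] mul(S(add(add(SZ, mul(Z, SSZ)), add(Z, SZ))), add(SZ, add(SZ, SZ)))
  [4] add(add(SZ, add(SZ, SZ)), mul(add(add(SZ, mul(Z, SSZ)), add(Z, SZ)), add(SZ, add(SZ, SZ))))
  [5] add(S(add(Z, add(SZ, SZ))), mul(add(add(SZ, mul(Z, SSZ)), add(Z, SZ)), add(SZ, add(SZ, SZ))))
  [6] S(add(add(Z, add(SZ, SZ)), mul(add(add(SZ, mul(Z, SSZ)), add(Z, SZ)), add(SZ, add(SZ, SZ)))))
  [7] S(add(add(SZ, SZ), mul(add(add(SZ, mul(Z, SSZ)), add(Z, SZ)), add(SZ, add(SZ, SZ)))))
  [8] S(add(S(add(Z, SZ)), mul(add(add(SZ, mul(Z, SSZ)), add(Z, SZ)), add(SZ, add(SZ, SZ)))))
  [9] S(S(add(add(Z, SZ), mul(add(add(SZ, mul(Z, SSZ)), add(Z, SZ)), add(SZ, add(SZ, SZ))))))
  [10] S(S(add(SZ, mul(add(add(SZ, mul(Z, SSZ)), add(Z, SZ)), add(SZ, add(SZ, SZ))))))
  [11] S(S(S(add(Z, mul(add(add(SZ, mul(Z, SSZ)), add(Z, SZ)), add(SZ, add(SZ, SZ)))))))
  [12] S(S(S(mul(add(add(SZ, mul(Z, SSZ)), add(Z, SZ)), add(SZ, add(SZ, SZ))))))
  [13] S(S(S(mul(add(S(add(Z, mul(Z, SSZ))), add(Z, SZ)), add(SZ, add(SZ, SZ))))))
  [14] S(S(S(mul(S(add(add(Z, mul(Z, SSZ)), add(Z, SZ))), add(SZ, add(SZ, SZ))))))
  [15] S(S(S(add(add(SZ, add(SZ, SZ)), mul(add(add(Z, mul(Z, SSZ)), add(Z, SZ)), add(SZ, add(SZ, SZ)))))))
  [16] S(S(S(add(S(add(Z, add(SZ, SZ))), mul(add(add(Z, mul(Z, SSZ)), add(Z, SZ)), add(SZ, add(SZ, SZ)))))))
  [17] S(S(S(S(add(add(Z, add(SZ, SZ)), mul(add(add(Z, mul(Z, SSZ)), add(Z, SZ)), add(SZ, add(SZ, SZ))))))))
  [18] S(S(S(S(add(add(SZ, SZ), mul(add(add(Z, mul(Z, SSZ)), add(Z, SZ)), add(SZ, add(SZ, SZ))))))))
  [19] S(S(S(S(add(S(add(Z, SZ)), mul(add(add(Z, mul(Z, SSZ)), add(Z, SZ)), add(SZ, add(SZ, SZ))))))))
  [20] S(S(S(S(S(add(add(Z, SZ), mul(add(add(Z, mul(Z, SSZ)), add(Z, SZ)), add(SZ, add(SZ, SZ)))))))))
  [21] S(S(S(S(S(add(SZ, mul(add(add(Z, mul(Z, SSZ)), add(Z, SZ)), add(SZ, add(SZ, SZ)))))))))
  [22] S(S(S(S(S(S(add(Z, mul(add(add(Z, mul(Z, SSZ)), add(Z, SZ)), add(SZ, add(SZ, SZ))))))))))
  [23] S(S(S(S(S(S(mul(add(add(Z, mul(Z, SSZ)), add(Z, SZ)), add(SZ, add(SZ, SZ)))))))))
  [24] S(S(S(S(S(S(mul(add(mul(Z, SSZ), add(Z, SZ)), add(SZ, add(SZ, SZ)))))))))
  [25] S(S(S(S(S(S(mul(add(Z, add(Z, SZ)), add(SZ, add(SZ, SZ)))))))))
  [26] S(S(S(S(S(S(mul(add(Z, SZ), add(SZ, add(SZ, SZ)))))))))
  [27] S(S(S(S(S(S(mul(SZ, add(SZ, add(SZ, SZ)))))))))
  [28] S(S(S(S(S(S(add(add(SZ, add(SZ, SZ)), mul(Z, add(SZ, add(SZ, SZ))))))))))
  [29] S(S(S(S(S(S(add(S(add(Z, add(SZ, SZ))), mul(Z, add(SZ, add(SZ, SZ))))))))))
  [30] S(S(S(S(S(S(S(add(add(Z, add(SZ, SZ)), mul(Z, add(SZ, add(SZ, SZ)))))))))))
  [31] S(S(S(S(S(S(S(add(add(SZ, SZ), mul(Z, add(SZ, add(SZ, SZ)))))))))))
  [32] S(S(S(S(S(S(S(add(S(add(Z, SZ)), mul(Z, add(SZ, add(SZ, SZ)))))))))))
  [33] S(S(S(S(S(S(S(S(add(add(Z, SZ), mul(Z, add(SZ, add(SZ, SZ))))))))))))
  [34] S(S(S(S(S(S(S(S(add(SZ, mul(Z, add(SZ, add(SZ, SZ))))))))))))
  [35] S(S(S(S(S(S(S(S(S(add(Z, mul(Z, add(SZ, add(SZ, SZ)))))))))))))
  [36] S(S(S(S(S(S(S(S(S(mul(Z, add(SZ, add(SZ, SZ))))))))))))
  [37] S^9(Z)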